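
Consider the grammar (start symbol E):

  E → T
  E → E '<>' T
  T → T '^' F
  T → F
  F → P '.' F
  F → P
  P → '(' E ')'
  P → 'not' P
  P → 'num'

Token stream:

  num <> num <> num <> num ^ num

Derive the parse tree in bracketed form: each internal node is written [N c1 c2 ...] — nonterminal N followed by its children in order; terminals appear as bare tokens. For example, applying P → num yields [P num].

[E [E [E [E [T [F [P num]]]] <> [T [F [P num]]]] <> [T [F [P num]]]] <> [T [T [F [P num]]] ^ [F [P num]]]]

E
E <> T
E <> T <> T
E <> T <> T <> T
T <> T <> T <> T
F <> T <> T <> T
P <> T <> T <> T
num <> T <> T <> T
num <> F <> T <> T
num <> P <> T <> T
num <> num <> T <> T
num <> num <> F <> T
num <> num <> P <> T
num <> num <> num <> T
num <> num <> num <> T ^ F
num <> num <> num <> F ^ F
num <> num <> num <> P ^ F
num <> num <> num <> num ^ F
num <> num <> num <> num ^ P
num <> num <> num <> num ^ num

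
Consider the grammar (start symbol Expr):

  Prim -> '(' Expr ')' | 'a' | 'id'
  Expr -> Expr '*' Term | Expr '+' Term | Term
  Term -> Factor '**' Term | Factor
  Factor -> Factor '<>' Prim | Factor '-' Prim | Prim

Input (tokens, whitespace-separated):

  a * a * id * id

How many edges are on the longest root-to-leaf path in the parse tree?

[Expr [Expr [Expr [Expr [Term [Factor [Prim a]]]] * [Term [Factor [Prim a]]]] * [Term [Factor [Prim id]]]] * [Term [Factor [Prim id]]]]

7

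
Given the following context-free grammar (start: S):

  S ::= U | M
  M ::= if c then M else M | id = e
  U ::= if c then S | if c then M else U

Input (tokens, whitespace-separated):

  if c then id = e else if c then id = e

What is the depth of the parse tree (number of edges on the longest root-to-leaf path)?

[S [U if c then [M id = e] else [U if c then [S [M id = e]]]]]

5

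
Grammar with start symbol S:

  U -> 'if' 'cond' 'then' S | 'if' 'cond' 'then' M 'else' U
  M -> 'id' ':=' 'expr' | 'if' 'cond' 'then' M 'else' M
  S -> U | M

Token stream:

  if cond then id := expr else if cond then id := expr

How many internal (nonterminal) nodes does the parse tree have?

6

[S [U if cond then [M id := expr] else [U if cond then [S [M id := expr]]]]]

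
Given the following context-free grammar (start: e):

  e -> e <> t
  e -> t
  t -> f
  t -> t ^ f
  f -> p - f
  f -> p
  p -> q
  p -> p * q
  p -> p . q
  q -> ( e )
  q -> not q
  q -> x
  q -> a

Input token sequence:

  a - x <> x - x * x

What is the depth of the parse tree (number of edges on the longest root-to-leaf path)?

[e [e [t [f [p [q a]] - [f [p [q x]]]]]] <> [t [f [p [q x]] - [f [p [p [q x]] * [q x]]]]]]

7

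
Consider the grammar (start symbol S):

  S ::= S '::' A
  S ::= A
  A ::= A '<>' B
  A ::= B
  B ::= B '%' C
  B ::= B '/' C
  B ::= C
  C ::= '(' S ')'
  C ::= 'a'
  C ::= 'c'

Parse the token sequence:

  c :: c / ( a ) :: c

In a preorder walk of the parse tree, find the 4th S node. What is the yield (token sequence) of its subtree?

a

[S [S [S [A [B [C c]]]] :: [A [B [B [C c]] / [C ( [S [A [B [C a]]]] )]]]] :: [A [B [C c]]]]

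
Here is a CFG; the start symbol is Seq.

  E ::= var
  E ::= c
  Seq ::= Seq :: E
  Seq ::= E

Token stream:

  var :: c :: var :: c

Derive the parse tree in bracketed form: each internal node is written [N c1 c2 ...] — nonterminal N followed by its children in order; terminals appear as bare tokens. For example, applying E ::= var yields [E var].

[Seq [Seq [Seq [Seq [E var]] :: [E c]] :: [E var]] :: [E c]]

Seq
Seq :: E
Seq :: E :: E
Seq :: E :: E :: E
E :: E :: E :: E
var :: E :: E :: E
var :: c :: E :: E
var :: c :: var :: E
var :: c :: var :: c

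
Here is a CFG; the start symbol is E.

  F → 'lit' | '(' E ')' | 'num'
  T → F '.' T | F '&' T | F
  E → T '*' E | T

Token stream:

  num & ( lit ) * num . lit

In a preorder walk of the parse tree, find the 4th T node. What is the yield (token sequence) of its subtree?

[E [T [F num] & [T [F ( [E [T [F lit]]] )]]] * [E [T [F num] . [T [F lit]]]]]

num . lit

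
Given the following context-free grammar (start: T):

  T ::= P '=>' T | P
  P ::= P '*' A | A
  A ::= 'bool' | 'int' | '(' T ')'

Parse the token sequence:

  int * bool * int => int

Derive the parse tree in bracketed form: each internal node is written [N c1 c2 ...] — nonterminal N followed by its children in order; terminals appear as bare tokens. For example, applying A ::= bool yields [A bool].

[T [P [P [P [A int]] * [A bool]] * [A int]] => [T [P [A int]]]]

T
P => T
P * A => T
P * A * A => T
A * A * A => T
int * A * A => T
int * bool * A => T
int * bool * int => T
int * bool * int => P
int * bool * int => A
int * bool * int => int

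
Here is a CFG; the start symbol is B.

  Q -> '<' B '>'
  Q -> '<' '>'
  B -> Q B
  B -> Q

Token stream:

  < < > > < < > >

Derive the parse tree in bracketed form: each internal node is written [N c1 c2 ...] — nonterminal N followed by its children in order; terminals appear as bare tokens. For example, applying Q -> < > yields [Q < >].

B
Q B
< B > B
< Q > B
< < > > B
< < > > Q
< < > > < B >
< < > > < Q >
< < > > < < > >

[B [Q < [B [Q < >]] >] [B [Q < [B [Q < >]] >]]]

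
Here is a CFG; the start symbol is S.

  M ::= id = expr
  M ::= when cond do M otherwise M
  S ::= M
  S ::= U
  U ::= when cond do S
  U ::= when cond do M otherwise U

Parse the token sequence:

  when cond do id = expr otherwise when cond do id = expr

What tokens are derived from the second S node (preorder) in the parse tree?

id = expr

[S [U when cond do [M id = expr] otherwise [U when cond do [S [M id = expr]]]]]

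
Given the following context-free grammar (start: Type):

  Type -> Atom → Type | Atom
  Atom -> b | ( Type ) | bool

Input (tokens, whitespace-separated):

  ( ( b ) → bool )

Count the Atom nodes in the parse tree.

[Type [Atom ( [Type [Atom ( [Type [Atom b]] )] → [Type [Atom bool]]] )]]

4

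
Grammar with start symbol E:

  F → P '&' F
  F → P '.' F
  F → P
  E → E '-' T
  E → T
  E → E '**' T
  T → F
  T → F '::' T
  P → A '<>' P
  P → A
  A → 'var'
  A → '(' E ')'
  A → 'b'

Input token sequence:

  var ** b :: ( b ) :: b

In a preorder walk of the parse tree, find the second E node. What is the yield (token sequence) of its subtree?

[E [E [T [F [P [A var]]]]] ** [T [F [P [A b]]] :: [T [F [P [A ( [E [T [F [P [A b]]]]] )]]] :: [T [F [P [A b]]]]]]]

var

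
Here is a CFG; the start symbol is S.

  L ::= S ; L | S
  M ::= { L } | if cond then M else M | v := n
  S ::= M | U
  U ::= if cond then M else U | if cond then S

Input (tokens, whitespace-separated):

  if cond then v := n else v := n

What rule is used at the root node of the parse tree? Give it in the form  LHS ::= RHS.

[S [M if cond then [M v := n] else [M v := n]]]

S ::= M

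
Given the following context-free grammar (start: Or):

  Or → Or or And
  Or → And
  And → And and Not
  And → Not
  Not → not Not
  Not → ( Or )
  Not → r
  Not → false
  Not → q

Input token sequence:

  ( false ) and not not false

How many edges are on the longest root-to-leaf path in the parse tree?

7

[Or [And [And [Not ( [Or [And [Not false]]] )]] and [Not not [Not not [Not false]]]]]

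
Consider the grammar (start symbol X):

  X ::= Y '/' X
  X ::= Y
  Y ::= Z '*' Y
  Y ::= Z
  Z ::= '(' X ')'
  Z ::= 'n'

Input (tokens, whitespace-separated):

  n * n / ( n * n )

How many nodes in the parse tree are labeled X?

[X [Y [Z n] * [Y [Z n]]] / [X [Y [Z ( [X [Y [Z n] * [Y [Z n]]]] )]]]]

3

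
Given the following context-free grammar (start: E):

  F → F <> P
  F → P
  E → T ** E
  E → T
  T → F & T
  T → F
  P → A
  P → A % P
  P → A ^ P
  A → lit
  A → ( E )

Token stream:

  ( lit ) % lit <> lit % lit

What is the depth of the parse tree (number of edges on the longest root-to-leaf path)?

11

[E [T [F [F [P [A ( [E [T [F [P [A lit]]]]] )] % [P [A lit]]]] <> [P [A lit] % [P [A lit]]]]]]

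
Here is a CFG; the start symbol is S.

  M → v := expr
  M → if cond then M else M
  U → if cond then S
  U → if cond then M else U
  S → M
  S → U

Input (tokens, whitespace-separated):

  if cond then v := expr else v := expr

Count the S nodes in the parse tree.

1

[S [M if cond then [M v := expr] else [M v := expr]]]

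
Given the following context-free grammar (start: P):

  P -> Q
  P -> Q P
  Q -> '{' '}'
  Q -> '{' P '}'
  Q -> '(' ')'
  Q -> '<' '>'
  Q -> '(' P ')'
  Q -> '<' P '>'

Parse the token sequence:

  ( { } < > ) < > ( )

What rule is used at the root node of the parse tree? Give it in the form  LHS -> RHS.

[P [Q ( [P [Q { }] [P [Q < >]]] )] [P [Q < >] [P [Q ( )]]]]

P -> Q P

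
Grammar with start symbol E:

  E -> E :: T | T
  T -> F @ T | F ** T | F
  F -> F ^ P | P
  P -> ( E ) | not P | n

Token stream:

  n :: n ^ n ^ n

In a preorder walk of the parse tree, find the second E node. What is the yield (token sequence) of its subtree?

n

[E [E [T [F [P n]]]] :: [T [F [F [F [P n]] ^ [P n]] ^ [P n]]]]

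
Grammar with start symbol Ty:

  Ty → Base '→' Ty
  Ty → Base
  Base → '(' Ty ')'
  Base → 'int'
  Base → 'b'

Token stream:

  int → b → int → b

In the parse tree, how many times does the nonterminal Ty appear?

4

[Ty [Base int] → [Ty [Base b] → [Ty [Base int] → [Ty [Base b]]]]]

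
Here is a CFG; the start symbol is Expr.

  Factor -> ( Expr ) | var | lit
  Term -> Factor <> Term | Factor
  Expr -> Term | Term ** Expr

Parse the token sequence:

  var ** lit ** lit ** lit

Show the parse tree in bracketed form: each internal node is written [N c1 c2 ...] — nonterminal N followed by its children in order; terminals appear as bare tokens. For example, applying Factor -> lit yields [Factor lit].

[Expr [Term [Factor var]] ** [Expr [Term [Factor lit]] ** [Expr [Term [Factor lit]] ** [Expr [Term [Factor lit]]]]]]

Expr
Term ** Expr
Factor ** Expr
var ** Expr
var ** Term ** Expr
var ** Factor ** Expr
var ** lit ** Expr
var ** lit ** Term ** Expr
var ** lit ** Factor ** Expr
var ** lit ** lit ** Expr
var ** lit ** lit ** Term
var ** lit ** lit ** Factor
var ** lit ** lit ** lit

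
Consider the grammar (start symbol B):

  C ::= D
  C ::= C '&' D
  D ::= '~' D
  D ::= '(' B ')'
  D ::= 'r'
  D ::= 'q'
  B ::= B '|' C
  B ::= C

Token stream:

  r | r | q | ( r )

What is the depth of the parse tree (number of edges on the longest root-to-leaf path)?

6

[B [B [B [B [C [D r]]] | [C [D r]]] | [C [D q]]] | [C [D ( [B [C [D r]]] )]]]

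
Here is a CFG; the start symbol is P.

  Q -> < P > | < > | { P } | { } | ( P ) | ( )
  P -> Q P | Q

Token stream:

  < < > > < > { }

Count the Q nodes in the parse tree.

[P [Q < [P [Q < >]] >] [P [Q < >] [P [Q { }]]]]

4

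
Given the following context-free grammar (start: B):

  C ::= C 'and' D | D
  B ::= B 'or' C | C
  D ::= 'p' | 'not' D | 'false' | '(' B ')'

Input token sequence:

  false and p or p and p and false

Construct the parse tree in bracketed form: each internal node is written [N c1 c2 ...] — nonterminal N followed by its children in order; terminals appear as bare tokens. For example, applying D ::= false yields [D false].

B
B or C
C or C
C and D or C
D and D or C
false and D or C
false and p or C
false and p or C and D
false and p or C and D and D
false and p or D and D and D
false and p or p and D and D
false and p or p and p and D
false and p or p and p and false

[B [B [C [C [D false]] and [D p]]] or [C [C [C [D p]] and [D p]] and [D false]]]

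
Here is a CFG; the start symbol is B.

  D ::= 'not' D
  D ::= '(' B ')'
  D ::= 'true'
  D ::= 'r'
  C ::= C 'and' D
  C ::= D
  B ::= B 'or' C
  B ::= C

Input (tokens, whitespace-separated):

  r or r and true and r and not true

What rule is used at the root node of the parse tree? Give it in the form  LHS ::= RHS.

B ::= B 'or' C

[B [B [C [D r]]] or [C [C [C [C [D r]] and [D true]] and [D r]] and [D not [D true]]]]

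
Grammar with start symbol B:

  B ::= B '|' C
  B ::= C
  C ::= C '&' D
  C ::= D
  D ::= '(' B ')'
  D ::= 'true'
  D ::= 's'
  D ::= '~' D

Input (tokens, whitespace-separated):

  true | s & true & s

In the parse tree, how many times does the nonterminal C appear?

4

[B [B [C [D true]]] | [C [C [C [D s]] & [D true]] & [D s]]]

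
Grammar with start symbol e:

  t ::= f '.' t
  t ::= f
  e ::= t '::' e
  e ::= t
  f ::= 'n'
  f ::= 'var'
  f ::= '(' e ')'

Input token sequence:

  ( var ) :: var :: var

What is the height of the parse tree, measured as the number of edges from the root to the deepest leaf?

[e [t [f ( [e [t [f var]]] )]] :: [e [t [f var]] :: [e [t [f var]]]]]

6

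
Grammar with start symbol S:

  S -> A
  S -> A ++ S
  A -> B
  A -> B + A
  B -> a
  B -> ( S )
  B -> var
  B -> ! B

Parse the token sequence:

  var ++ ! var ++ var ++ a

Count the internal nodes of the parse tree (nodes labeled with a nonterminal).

13

[S [A [B var]] ++ [S [A [B ! [B var]]] ++ [S [A [B var]] ++ [S [A [B a]]]]]]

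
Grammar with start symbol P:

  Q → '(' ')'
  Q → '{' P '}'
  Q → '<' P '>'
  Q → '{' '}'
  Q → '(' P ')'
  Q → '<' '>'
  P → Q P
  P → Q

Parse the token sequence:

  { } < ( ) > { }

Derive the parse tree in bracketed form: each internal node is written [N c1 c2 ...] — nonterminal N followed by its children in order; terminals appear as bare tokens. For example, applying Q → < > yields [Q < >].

P
Q P
{ } P
{ } Q P
{ } < P > P
{ } < Q > P
{ } < ( ) > P
{ } < ( ) > Q
{ } < ( ) > { }

[P [Q { }] [P [Q < [P [Q ( )]] >] [P [Q { }]]]]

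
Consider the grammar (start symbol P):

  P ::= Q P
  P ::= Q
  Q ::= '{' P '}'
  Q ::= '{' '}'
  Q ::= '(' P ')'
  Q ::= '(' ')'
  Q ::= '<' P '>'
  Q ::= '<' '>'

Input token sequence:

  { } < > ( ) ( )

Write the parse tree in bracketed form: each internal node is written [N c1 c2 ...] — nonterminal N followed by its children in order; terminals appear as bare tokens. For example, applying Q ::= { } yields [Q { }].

P
Q P
{ } P
{ } Q P
{ } < > P
{ } < > Q P
{ } < > ( ) P
{ } < > ( ) Q
{ } < > ( ) ( )

[P [Q { }] [P [Q < >] [P [Q ( )] [P [Q ( )]]]]]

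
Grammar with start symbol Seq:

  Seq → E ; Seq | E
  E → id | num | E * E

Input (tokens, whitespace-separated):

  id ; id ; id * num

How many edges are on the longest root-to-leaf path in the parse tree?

[Seq [E id] ; [Seq [E id] ; [Seq [E [E id] * [E num]]]]]

5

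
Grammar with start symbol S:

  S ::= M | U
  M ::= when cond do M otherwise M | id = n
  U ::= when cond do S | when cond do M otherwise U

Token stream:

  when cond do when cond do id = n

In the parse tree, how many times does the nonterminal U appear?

[S [U when cond do [S [U when cond do [S [M id = n]]]]]]

2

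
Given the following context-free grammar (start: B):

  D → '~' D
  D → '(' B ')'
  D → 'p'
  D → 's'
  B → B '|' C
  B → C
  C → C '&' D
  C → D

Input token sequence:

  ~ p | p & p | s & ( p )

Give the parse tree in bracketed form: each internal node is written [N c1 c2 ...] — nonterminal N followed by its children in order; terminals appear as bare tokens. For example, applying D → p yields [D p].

B
B | C
B | C | C
C | C | C
D | C | C
~ D | C | C
~ p | C | C
~ p | C & D | C
~ p | D & D | C
~ p | p & D | C
~ p | p & p | C
~ p | p & p | C & D
~ p | p & p | D & D
~ p | p & p | s & D
~ p | p & p | s & ( B )
~ p | p & p | s & ( C )
~ p | p & p | s & ( D )
~ p | p & p | s & ( p )

[B [B [B [C [D ~ [D p]]]] | [C [C [D p]] & [D p]]] | [C [C [D s]] & [D ( [B [C [D p]]] )]]]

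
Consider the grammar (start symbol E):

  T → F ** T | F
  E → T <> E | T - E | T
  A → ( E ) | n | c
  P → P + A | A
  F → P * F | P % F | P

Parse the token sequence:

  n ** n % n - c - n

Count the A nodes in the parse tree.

5

[E [T [F [P [A n]]] ** [T [F [P [A n]] % [F [P [A n]]]]]] - [E [T [F [P [A c]]]] - [E [T [F [P [A n]]]]]]]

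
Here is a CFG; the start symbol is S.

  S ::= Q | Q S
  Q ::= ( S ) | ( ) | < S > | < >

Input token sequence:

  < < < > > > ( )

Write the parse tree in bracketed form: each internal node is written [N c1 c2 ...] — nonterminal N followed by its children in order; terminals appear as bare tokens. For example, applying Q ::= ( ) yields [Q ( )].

[S [Q < [S [Q < [S [Q < >]] >]] >] [S [Q ( )]]]

S
Q S
< S > S
< Q > S
< < S > > S
< < Q > > S
< < < > > > S
< < < > > > Q
< < < > > > ( )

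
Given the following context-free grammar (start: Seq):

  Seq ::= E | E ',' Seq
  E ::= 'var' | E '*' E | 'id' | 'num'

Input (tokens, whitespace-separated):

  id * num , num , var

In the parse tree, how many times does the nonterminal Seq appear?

[Seq [E [E id] * [E num]] , [Seq [E num] , [Seq [E var]]]]

3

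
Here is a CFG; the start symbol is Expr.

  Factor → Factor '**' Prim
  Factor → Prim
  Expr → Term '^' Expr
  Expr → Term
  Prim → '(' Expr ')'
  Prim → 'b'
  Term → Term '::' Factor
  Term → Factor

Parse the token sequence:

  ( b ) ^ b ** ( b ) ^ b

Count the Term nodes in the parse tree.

5

[Expr [Term [Factor [Prim ( [Expr [Term [Factor [Prim b]]]] )]]] ^ [Expr [Term [Factor [Factor [Prim b]] ** [Prim ( [Expr [Term [Factor [Prim b]]]] )]]] ^ [Expr [Term [Factor [Prim b]]]]]]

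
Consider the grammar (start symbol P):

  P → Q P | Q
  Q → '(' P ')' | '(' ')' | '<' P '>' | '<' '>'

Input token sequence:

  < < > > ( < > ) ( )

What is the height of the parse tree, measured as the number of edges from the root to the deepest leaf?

5

[P [Q < [P [Q < >]] >] [P [Q ( [P [Q < >]] )] [P [Q ( )]]]]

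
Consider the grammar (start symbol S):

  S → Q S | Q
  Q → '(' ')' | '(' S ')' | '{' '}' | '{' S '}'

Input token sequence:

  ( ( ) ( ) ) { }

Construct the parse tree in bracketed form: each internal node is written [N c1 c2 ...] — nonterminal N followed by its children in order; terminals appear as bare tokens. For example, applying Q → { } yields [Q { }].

S
Q S
( S ) S
( Q S ) S
( ( ) S ) S
( ( ) Q ) S
( ( ) ( ) ) S
( ( ) ( ) ) Q
( ( ) ( ) ) { }

[S [Q ( [S [Q ( )] [S [Q ( )]]] )] [S [Q { }]]]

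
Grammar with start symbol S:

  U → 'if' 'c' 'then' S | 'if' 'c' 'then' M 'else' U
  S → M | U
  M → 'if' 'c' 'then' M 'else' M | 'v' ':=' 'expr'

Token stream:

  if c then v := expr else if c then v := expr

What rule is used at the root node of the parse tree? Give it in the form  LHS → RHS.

S → U

[S [U if c then [M v := expr] else [U if c then [S [M v := expr]]]]]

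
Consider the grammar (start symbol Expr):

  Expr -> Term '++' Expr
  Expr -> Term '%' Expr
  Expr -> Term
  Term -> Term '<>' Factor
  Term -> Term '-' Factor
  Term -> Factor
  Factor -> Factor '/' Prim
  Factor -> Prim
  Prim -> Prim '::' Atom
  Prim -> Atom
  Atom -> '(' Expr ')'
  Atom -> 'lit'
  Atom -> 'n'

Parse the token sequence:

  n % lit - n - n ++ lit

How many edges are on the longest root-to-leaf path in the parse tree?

[Expr [Term [Factor [Prim [Atom n]]]] % [Expr [Term [Term [Term [Factor [Prim [Atom lit]]]] - [Factor [Prim [Atom n]]]] - [Factor [Prim [Atom n]]]] ++ [Expr [Term [Factor [Prim [Atom lit]]]]]]]

8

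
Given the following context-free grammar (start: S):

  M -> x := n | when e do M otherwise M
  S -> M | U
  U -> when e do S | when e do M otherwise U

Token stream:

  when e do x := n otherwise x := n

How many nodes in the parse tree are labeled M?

3

[S [M when e do [M x := n] otherwise [M x := n]]]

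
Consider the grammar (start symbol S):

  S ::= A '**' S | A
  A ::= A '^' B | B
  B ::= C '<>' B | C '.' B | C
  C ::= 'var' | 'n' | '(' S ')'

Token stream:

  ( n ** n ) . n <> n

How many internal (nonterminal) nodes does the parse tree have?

[S [A [B [C ( [S [A [B [C n]]] ** [S [A [B [C n]]]]] )] . [B [C n] <> [B [C n]]]]]]

16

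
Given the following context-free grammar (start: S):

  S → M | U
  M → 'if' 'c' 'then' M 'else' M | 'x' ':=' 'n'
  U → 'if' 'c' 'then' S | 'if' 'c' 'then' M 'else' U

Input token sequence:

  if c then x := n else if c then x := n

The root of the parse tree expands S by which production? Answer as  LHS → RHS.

[S [U if c then [M x := n] else [U if c then [S [M x := n]]]]]

S → U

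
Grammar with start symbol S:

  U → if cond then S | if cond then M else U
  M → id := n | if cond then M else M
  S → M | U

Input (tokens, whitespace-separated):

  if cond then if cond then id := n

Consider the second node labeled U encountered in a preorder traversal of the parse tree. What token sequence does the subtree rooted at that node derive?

[S [U if cond then [S [U if cond then [S [M id := n]]]]]]

if cond then id := n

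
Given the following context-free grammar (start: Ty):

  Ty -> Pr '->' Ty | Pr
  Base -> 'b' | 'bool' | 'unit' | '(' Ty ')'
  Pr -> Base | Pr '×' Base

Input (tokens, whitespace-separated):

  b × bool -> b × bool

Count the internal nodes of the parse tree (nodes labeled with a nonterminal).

[Ty [Pr [Pr [Base b]] × [Base bool]] -> [Ty [Pr [Pr [Base b]] × [Base bool]]]]

10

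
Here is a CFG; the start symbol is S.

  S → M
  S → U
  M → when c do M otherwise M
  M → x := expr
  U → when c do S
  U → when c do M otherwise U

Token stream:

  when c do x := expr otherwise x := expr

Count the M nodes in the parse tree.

[S [M when c do [M x := expr] otherwise [M x := expr]]]

3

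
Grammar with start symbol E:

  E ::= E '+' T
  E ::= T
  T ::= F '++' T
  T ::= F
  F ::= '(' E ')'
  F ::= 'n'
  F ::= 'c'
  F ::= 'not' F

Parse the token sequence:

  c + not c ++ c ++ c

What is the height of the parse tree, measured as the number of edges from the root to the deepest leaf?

[E [E [T [F c]]] + [T [F not [F c]] ++ [T [F c] ++ [T [F c]]]]]

5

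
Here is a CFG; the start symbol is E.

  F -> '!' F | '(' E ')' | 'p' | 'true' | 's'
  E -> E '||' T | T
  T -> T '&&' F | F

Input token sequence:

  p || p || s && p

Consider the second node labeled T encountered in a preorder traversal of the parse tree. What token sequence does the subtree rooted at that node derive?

p

[E [E [E [T [F p]]] || [T [F p]]] || [T [T [F s]] && [F p]]]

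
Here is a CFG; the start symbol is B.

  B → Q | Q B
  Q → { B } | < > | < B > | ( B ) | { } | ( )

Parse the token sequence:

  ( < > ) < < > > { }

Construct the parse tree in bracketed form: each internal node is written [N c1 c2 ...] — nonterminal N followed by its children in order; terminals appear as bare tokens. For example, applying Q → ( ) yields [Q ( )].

B
Q B
( B ) B
( Q ) B
( < > ) B
( < > ) Q B
( < > ) < B > B
( < > ) < Q > B
( < > ) < < > > B
( < > ) < < > > Q
( < > ) < < > > { }

[B [Q ( [B [Q < >]] )] [B [Q < [B [Q < >]] >] [B [Q { }]]]]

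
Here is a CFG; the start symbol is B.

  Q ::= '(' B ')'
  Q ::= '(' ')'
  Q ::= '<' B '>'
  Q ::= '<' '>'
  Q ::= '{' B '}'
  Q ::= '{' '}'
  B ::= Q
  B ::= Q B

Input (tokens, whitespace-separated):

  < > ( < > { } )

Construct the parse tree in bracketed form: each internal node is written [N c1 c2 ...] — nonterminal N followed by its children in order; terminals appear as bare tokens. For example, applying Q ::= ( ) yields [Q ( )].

B
Q B
< > B
< > Q
< > ( B )
< > ( Q B )
< > ( < > B )
< > ( < > Q )
< > ( < > { } )

[B [Q < >] [B [Q ( [B [Q < >] [B [Q { }]]] )]]]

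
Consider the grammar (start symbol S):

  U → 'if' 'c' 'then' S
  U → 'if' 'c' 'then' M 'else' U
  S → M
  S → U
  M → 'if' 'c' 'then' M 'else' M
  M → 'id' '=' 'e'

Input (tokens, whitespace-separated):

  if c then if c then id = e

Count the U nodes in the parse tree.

[S [U if c then [S [U if c then [S [M id = e]]]]]]

2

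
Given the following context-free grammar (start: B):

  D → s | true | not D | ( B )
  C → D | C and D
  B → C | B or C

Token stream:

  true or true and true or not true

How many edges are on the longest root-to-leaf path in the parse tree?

[B [B [B [C [D true]]] or [C [C [D true]] and [D true]]] or [C [D not [D true]]]]

5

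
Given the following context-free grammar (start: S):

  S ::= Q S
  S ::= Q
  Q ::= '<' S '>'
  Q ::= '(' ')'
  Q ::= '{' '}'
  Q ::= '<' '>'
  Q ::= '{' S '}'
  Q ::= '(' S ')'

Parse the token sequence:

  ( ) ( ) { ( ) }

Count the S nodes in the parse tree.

[S [Q ( )] [S [Q ( )] [S [Q { [S [Q ( )]] }]]]]

4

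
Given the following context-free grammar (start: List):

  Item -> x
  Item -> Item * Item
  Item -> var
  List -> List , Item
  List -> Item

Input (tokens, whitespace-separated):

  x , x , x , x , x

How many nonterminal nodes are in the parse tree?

[List [List [List [List [List [Item x]] , [Item x]] , [Item x]] , [Item x]] , [Item x]]

10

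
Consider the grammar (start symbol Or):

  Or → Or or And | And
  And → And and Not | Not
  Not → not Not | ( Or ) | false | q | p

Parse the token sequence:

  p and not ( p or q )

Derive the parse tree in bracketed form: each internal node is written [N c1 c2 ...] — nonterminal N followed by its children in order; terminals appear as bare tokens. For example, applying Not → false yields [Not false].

Or
And
And and Not
Not and Not
p and Not
p and not Not
p and not ( Or )
p and not ( Or or And )
p and not ( And or And )
p and not ( Not or And )
p and not ( p or And )
p and not ( p or Not )
p and not ( p or q )

[Or [And [And [Not p]] and [Not not [Not ( [Or [Or [And [Not p]]] or [And [Not q]]] )]]]]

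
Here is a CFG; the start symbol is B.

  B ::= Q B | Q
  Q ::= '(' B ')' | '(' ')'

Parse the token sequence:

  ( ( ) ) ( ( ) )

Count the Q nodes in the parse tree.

4

[B [Q ( [B [Q ( )]] )] [B [Q ( [B [Q ( )]] )]]]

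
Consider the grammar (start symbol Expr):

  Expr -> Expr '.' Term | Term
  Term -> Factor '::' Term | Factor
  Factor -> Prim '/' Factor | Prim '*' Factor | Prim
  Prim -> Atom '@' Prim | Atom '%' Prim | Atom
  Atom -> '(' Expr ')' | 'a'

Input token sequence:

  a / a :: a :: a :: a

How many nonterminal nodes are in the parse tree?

20

[Expr [Term [Factor [Prim [Atom a]] / [Factor [Prim [Atom a]]]] :: [Term [Factor [Prim [Atom a]]] :: [Term [Factor [Prim [Atom a]]] :: [Term [Factor [Prim [Atom a]]]]]]]]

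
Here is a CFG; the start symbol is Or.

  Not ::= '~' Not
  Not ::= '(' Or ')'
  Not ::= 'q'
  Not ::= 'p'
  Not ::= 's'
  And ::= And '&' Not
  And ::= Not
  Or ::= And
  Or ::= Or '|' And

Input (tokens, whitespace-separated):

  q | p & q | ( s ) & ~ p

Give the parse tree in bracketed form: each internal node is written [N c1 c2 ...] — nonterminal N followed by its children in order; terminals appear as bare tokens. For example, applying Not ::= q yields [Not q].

[Or [Or [Or [And [Not q]]] | [And [And [Not p]] & [Not q]]] | [And [And [Not ( [Or [And [Not s]]] )]] & [Not ~ [Not p]]]]

Or
Or | And
Or | And | And
And | And | And
Not | And | And
q | And | And
q | And & Not | And
q | Not & Not | And
q | p & Not | And
q | p & q | And
q | p & q | And & Not
q | p & q | Not & Not
q | p & q | ( Or ) & Not
q | p & q | ( And ) & Not
q | p & q | ( Not ) & Not
q | p & q | ( s ) & Not
q | p & q | ( s ) & ~ Not
q | p & q | ( s ) & ~ p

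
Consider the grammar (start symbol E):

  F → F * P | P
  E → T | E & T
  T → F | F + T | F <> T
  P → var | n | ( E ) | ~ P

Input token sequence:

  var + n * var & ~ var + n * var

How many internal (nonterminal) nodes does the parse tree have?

19

[E [E [T [F [P var]] + [T [F [F [P n]] * [P var]]]]] & [T [F [P ~ [P var]]] + [T [F [F [P n]] * [P var]]]]]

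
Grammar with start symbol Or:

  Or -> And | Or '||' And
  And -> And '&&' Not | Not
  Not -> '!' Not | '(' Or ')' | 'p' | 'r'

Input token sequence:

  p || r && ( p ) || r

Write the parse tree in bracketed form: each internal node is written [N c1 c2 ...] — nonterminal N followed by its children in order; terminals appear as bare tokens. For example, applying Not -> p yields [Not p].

[Or [Or [Or [And [Not p]]] || [And [And [Not r]] && [Not ( [Or [And [Not p]]] )]]] || [And [Not r]]]

Or
Or || And
Or || And || And
And || And || And
Not || And || And
p || And || And
p || And && Not || And
p || Not && Not || And
p || r && Not || And
p || r && ( Or ) || And
p || r && ( And ) || And
p || r && ( Not ) || And
p || r && ( p ) || And
p || r && ( p ) || Not
p || r && ( p ) || r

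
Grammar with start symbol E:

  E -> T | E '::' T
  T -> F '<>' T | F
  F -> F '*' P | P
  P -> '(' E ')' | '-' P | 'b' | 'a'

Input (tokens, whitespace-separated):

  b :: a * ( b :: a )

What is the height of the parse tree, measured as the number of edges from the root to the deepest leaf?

[E [E [T [F [P b]]]] :: [T [F [F [P a]] * [P ( [E [E [T [F [P b]]]] :: [T [F [P a]]]] )]]]]

9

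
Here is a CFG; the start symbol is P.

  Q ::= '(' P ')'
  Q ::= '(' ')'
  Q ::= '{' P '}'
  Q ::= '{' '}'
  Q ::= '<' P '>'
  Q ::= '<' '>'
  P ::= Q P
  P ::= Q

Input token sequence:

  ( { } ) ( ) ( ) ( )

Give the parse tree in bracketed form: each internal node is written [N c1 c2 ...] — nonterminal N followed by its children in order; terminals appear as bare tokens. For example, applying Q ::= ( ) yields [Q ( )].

P
Q P
( P ) P
( Q ) P
( { } ) P
( { } ) Q P
( { } ) ( ) P
( { } ) ( ) Q P
( { } ) ( ) ( ) P
( { } ) ( ) ( ) Q
( { } ) ( ) ( ) ( )

[P [Q ( [P [Q { }]] )] [P [Q ( )] [P [Q ( )] [P [Q ( )]]]]]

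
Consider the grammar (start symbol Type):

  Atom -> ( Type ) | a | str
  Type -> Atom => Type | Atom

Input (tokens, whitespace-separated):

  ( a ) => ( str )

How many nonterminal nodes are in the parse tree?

8

[Type [Atom ( [Type [Atom a]] )] => [Type [Atom ( [Type [Atom str]] )]]]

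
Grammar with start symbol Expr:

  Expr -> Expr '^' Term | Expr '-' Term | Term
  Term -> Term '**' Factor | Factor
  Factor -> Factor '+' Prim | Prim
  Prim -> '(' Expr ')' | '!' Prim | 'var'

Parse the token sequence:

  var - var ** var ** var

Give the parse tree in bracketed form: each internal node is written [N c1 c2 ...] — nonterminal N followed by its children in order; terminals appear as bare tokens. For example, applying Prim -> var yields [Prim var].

Expr
Expr - Term
Term - Term
Factor - Term
Prim - Term
var - Term
var - Term ** Factor
var - Term ** Factor ** Factor
var - Factor ** Factor ** Factor
var - Prim ** Factor ** Factor
var - var ** Factor ** Factor
var - var ** Prim ** Factor
var - var ** var ** Factor
var - var ** var ** Prim
var - var ** var ** var

[Expr [Expr [Term [Factor [Prim var]]]] - [Term [Term [Term [Factor [Prim var]]] ** [Factor [Prim var]]] ** [Factor [Prim var]]]]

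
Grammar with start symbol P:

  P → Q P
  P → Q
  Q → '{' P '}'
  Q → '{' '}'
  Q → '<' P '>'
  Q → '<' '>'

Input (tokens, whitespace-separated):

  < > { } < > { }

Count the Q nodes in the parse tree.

[P [Q < >] [P [Q { }] [P [Q < >] [P [Q { }]]]]]

4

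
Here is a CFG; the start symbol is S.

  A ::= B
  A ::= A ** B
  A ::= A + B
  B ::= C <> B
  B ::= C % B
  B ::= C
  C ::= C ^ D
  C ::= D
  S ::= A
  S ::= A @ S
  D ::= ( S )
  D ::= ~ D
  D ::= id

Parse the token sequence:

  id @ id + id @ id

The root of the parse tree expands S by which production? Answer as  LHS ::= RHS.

S ::= A @ S

[S [A [B [C [D id]]]] @ [S [A [A [B [C [D id]]]] + [B [C [D id]]]] @ [S [A [B [C [D id]]]]]]]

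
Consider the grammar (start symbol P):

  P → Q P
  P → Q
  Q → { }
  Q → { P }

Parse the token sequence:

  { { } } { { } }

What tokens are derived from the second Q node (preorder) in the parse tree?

{ }

[P [Q { [P [Q { }]] }] [P [Q { [P [Q { }]] }]]]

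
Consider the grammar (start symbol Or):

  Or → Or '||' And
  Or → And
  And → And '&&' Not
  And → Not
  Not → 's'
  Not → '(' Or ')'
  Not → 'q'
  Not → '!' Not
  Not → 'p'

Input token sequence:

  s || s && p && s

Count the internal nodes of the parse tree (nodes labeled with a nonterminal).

[Or [Or [And [Not s]]] || [And [And [And [Not s]] && [Not p]] && [Not s]]]

10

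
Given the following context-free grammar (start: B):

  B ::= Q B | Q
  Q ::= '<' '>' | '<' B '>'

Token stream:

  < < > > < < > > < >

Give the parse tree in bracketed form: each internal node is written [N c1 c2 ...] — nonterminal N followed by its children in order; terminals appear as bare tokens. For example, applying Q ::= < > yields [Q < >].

[B [Q < [B [Q < >]] >] [B [Q < [B [Q < >]] >] [B [Q < >]]]]

B
Q B
< B > B
< Q > B
< < > > B
< < > > Q B
< < > > < B > B
< < > > < Q > B
< < > > < < > > B
< < > > < < > > Q
< < > > < < > > < >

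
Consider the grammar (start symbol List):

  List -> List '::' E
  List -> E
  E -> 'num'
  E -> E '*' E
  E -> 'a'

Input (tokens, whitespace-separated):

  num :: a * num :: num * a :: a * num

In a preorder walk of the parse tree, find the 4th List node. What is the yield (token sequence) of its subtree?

[List [List [List [List [E num]] :: [E [E a] * [E num]]] :: [E [E num] * [E a]]] :: [E [E a] * [E num]]]

num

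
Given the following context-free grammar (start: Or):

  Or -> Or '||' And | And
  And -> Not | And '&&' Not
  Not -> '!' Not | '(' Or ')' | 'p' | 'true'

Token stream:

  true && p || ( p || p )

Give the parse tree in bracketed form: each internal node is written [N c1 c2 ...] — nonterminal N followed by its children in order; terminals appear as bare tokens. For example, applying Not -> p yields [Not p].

[Or [Or [And [And [Not true]] && [Not p]]] || [And [Not ( [Or [Or [And [Not p]]] || [And [Not p]]] )]]]

Or
Or || And
And || And
And && Not || And
Not && Not || And
true && Not || And
true && p || And
true && p || Not
true && p || ( Or )
true && p || ( Or || And )
true && p || ( And || And )
true && p || ( Not || And )
true && p || ( p || And )
true && p || ( p || Not )
true && p || ( p || p )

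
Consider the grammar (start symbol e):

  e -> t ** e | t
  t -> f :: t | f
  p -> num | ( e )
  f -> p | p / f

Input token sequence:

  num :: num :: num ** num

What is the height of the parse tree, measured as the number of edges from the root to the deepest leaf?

6

[e [t [f [p num]] :: [t [f [p num]] :: [t [f [p num]]]]] ** [e [t [f [p num]]]]]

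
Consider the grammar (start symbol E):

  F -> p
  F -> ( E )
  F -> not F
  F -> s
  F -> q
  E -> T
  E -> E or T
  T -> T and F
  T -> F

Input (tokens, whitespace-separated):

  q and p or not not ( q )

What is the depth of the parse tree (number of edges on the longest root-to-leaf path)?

8

[E [E [T [T [F q]] and [F p]]] or [T [F not [F not [F ( [E [T [F q]]] )]]]]]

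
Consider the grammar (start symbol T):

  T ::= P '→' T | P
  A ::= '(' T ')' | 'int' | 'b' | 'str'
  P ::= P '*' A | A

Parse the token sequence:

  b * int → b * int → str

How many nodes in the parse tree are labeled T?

3

[T [P [P [A b]] * [A int]] → [T [P [P [A b]] * [A int]] → [T [P [A str]]]]]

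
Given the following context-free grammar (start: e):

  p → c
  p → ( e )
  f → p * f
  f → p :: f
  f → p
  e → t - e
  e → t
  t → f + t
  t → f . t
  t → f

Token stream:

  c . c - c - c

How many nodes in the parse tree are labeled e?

[e [t [f [p c]] . [t [f [p c]]]] - [e [t [f [p c]]] - [e [t [f [p c]]]]]]

3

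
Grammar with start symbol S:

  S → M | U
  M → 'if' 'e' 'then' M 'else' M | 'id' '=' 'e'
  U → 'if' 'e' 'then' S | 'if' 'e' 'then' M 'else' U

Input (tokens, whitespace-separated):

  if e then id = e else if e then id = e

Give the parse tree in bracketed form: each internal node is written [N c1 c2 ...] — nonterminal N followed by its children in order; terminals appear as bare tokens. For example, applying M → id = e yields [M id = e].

S
U
if e then M else U
if e then id = e else U
if e then id = e else if e then S
if e then id = e else if e then M
if e then id = e else if e then id = e

[S [U if e then [M id = e] else [U if e then [S [M id = e]]]]]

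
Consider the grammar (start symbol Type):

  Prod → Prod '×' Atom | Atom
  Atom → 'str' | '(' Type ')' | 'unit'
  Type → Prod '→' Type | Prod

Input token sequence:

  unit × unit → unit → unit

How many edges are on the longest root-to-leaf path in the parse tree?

[Type [Prod [Prod [Atom unit]] × [Atom unit]] → [Type [Prod [Atom unit]] → [Type [Prod [Atom unit]]]]]

5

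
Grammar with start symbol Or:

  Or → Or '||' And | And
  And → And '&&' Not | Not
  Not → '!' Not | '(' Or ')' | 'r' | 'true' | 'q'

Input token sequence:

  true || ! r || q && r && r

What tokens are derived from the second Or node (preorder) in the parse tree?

[Or [Or [Or [And [Not true]]] || [And [Not ! [Not r]]]] || [And [And [And [Not q]] && [Not r]] && [Not r]]]

true || ! r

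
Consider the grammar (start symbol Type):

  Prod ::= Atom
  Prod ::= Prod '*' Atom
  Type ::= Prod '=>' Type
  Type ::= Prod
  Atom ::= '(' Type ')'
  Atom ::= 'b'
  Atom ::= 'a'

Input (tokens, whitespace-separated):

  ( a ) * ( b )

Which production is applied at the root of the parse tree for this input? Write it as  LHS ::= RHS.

[Type [Prod [Prod [Atom ( [Type [Prod [Atom a]]] )]] * [Atom ( [Type [Prod [Atom b]]] )]]]

Type ::= Prod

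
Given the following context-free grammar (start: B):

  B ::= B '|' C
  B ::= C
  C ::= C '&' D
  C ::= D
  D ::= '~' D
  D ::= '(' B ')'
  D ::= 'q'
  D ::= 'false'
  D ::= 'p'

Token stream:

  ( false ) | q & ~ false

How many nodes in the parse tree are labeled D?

5

[B [B [C [D ( [B [C [D false]]] )]]] | [C [C [D q]] & [D ~ [D false]]]]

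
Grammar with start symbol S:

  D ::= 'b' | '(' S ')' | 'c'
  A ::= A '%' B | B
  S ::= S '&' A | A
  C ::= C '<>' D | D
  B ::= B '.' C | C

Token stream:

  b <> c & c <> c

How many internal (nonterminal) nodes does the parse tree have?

14

[S [S [A [B [C [C [D b]] <> [D c]]]]] & [A [B [C [C [D c]] <> [D c]]]]]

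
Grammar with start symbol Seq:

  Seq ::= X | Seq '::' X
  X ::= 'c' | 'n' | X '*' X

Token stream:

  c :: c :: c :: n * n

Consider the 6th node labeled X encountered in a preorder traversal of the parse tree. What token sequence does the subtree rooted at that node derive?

n

[Seq [Seq [Seq [Seq [X c]] :: [X c]] :: [X c]] :: [X [X n] * [X n]]]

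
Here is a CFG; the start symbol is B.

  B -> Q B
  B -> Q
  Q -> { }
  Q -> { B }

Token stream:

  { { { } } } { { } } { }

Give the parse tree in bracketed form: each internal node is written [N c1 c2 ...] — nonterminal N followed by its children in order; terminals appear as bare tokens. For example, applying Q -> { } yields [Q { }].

B
Q B
{ B } B
{ Q } B
{ { B } } B
{ { Q } } B
{ { { } } } B
{ { { } } } Q B
{ { { } } } { B } B
{ { { } } } { Q } B
{ { { } } } { { } } B
{ { { } } } { { } } Q
{ { { } } } { { } } { }

[B [Q { [B [Q { [B [Q { }]] }]] }] [B [Q { [B [Q { }]] }] [B [Q { }]]]]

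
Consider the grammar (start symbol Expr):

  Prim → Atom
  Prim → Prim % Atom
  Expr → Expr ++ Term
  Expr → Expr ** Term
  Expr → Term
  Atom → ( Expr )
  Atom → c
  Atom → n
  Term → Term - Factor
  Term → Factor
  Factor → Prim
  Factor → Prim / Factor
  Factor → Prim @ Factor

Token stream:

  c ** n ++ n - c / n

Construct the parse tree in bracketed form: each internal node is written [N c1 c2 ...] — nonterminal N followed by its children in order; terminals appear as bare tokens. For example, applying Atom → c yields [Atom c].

[Expr [Expr [Expr [Term [Factor [Prim [Atom c]]]]] ** [Term [Factor [Prim [Atom n]]]]] ++ [Term [Term [Factor [Prim [Atom n]]]] - [Factor [Prim [Atom c]] / [Factor [Prim [Atom n]]]]]]

Expr
Expr ++ Term
Expr ** Term ++ Term
Term ** Term ++ Term
Factor ** Term ++ Term
Prim ** Term ++ Term
Atom ** Term ++ Term
c ** Term ++ Term
c ** Factor ++ Term
c ** Prim ++ Term
c ** Atom ++ Term
c ** n ++ Term
c ** n ++ Term - Factor
c ** n ++ Factor - Factor
c ** n ++ Prim - Factor
c ** n ++ Atom - Factor
c ** n ++ n - Factor
c ** n ++ n - Prim / Factor
c ** n ++ n - Atom / Factor
c ** n ++ n - c / Factor
c ** n ++ n - c / Prim
c ** n ++ n - c / Atom
c ** n ++ n - c / n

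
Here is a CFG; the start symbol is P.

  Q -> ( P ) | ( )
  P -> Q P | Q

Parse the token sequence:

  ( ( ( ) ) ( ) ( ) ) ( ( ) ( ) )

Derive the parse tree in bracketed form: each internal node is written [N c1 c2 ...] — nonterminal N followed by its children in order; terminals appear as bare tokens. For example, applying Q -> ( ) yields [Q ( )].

[P [Q ( [P [Q ( [P [Q ( )]] )] [P [Q ( )] [P [Q ( )]]]] )] [P [Q ( [P [Q ( )] [P [Q ( )]]] )]]]

P
Q P
( P ) P
( Q P ) P
( ( P ) P ) P
( ( Q ) P ) P
( ( ( ) ) P ) P
( ( ( ) ) Q P ) P
( ( ( ) ) ( ) P ) P
( ( ( ) ) ( ) Q ) P
( ( ( ) ) ( ) ( ) ) P
( ( ( ) ) ( ) ( ) ) Q
( ( ( ) ) ( ) ( ) ) ( P )
( ( ( ) ) ( ) ( ) ) ( Q P )
( ( ( ) ) ( ) ( ) ) ( ( ) P )
( ( ( ) ) ( ) ( ) ) ( ( ) Q )
( ( ( ) ) ( ) ( ) ) ( ( ) ( ) )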